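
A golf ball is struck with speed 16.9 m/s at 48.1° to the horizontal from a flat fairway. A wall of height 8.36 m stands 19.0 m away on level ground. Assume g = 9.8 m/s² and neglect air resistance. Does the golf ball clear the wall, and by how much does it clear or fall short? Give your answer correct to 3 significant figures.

No — it falls 1.07 m short of clearing the wall.

v_x = 16.9 cos 48.1° = 11.29 m/s; v_y0 = 16.9 sin 48.1° = 12.58 m/s.
Time to reach the wall: t = 19.0 / 11.29 = 1.683 s.
Height at that point: y = 12.58×1.683 − 4.900×1.683² = 7.293 m.
That is 8.36 − 7.293 = 1.07 m below the top of the wall, so the golf ball does not clear it.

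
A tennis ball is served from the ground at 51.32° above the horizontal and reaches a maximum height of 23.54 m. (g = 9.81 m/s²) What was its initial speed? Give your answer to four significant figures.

At maximum height v_y = 0, so (v₀ sin θ)² = 2 g H.
v₀ sin 51.32° = √(2 × 9.81 × 23.54) = 21.491 m/s.
v₀ = 21.491 / sin 51.32° = 21.491 / 0.7806 = 27.53 m/s.

27.53 m/s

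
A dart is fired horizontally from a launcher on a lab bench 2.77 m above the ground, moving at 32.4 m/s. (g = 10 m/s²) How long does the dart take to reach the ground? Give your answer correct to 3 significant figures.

The horizontal speed doesn't affect the fall. With v_y0 = 0, h = ½ g t².
t = √(2 × 2.77 / 10) = √0.5540 = 0.744 s.

0.744 s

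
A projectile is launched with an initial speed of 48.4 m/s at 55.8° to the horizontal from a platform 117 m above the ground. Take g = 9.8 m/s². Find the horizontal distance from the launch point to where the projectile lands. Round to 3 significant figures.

284 m

Components: v_x = 48.4 cos 55.8° = 27.20 m/s, v_y = 48.4 sin 55.8° = 40.03 m/s.
Vertical: 0 = 117 + 40.03 t − ½(9.8) t² ⇒ 4.900 t² − 40.03 t − 117 = 0.
t = [40.03 + √(1602 + 2293)] / 9.800 = 10.45 s.
Horizontal: R = v_x · t = 27.20 × 10.45 = 284 m.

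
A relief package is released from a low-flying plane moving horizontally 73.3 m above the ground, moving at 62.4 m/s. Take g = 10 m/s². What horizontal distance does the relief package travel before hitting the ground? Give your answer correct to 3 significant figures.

Initial vertical velocity is zero, so the fall time comes from h = ½ g t²: t = √(2 × 73.3 / 10) = 3.829 s.
Horizontal motion is uniform at 62.4 m/s, so x = 62.4 × 3.829 = 239 m.

239 m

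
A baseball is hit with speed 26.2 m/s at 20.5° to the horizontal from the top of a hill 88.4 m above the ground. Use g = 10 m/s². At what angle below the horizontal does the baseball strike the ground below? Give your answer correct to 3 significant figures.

60.3°

v_x = 26.2 cos 20.5° = 24.54 m/s.
At impact |v_y| = √(v_y0² + 2 g h) = √(9.175² + 2×10×88.4) = 43.04 m/s.
Angle below horizontal = arctan(|v_y| / v_x) = arctan(43.04 / 24.54) = 60.3°.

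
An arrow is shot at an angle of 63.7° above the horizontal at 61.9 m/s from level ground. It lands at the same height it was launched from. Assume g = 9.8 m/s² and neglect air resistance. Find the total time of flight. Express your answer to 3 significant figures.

Vertical component: v_y = 61.9 sin 63.7° = 55.49 m/s.
For a projectile landing at launch height, time of flight is t = 2 v_y / g = 2 × 55.49 / 9.8 = 11.3 s.

11.3 s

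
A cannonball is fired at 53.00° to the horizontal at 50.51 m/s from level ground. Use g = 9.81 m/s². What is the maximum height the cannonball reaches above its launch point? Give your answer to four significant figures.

Vertical component of launch velocity: v_y = 50.51 sin 53.00° = 40.339 m/s.
At the highest point the vertical velocity is zero, so v_y² = 2 g h_max.
h_max = (40.339)² / (2 × 9.81) = 1627.2 / 19.62 = 82.94 m.

82.94 m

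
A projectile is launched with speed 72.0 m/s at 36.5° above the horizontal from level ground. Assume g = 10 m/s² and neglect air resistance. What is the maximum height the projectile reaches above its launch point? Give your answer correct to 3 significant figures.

Vertical component of launch velocity: v_y = 72.0 sin 36.5° = 42.83 m/s.
At the highest point the vertical velocity is zero, so v_y² = 2 g h_max.
h_max = (42.83)² / (2 × 10) = 1834 / 20.00 = 91.7 m.

91.7 m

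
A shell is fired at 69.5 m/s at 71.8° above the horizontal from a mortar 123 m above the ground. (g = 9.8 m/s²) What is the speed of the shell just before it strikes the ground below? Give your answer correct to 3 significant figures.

85.1 m/s

v_x = 69.5 cos 71.8° = 21.71 m/s is unchanged throughout.
For the vertical component, v_y² = v_y0² + 2 g h = (66.02)² + 2×9.8×123 = 6769, so |v_y| = 82.27 m/s.
Impact speed = √(v_x² + v_y²) = √(471.3 + 6769) = 85.1 m/s.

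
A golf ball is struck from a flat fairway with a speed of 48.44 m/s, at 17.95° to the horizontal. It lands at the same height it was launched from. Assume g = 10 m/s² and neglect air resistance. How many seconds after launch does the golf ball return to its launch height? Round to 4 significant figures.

2.986 s

Vertical component: v_y = 48.44 sin 17.95° = 14.929 m/s.
For a projectile landing at launch height, time of flight is t = 2 v_y / g = 2 × 14.929 / 10 = 2.986 s.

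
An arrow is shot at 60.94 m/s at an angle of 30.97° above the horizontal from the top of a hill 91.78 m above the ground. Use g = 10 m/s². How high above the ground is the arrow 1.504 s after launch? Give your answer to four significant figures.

v_y0 = 60.94 sin 30.97° = 31.359 m/s.
y(t) = 91.78 + v_y0 t − ½ g t² = 91.78 + 31.359×1.504 − ½×10×1.504² = 127.6 m.

127.6 m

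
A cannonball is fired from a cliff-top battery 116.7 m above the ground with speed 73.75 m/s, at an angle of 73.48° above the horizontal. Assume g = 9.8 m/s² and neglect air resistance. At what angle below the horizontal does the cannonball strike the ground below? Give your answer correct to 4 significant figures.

v_x = 73.75 cos 73.48° = 20.971 m/s.
At impact |v_y| = √(v_y0² + 2 g h) = √(70.706² + 2×9.8×116.7) = 85.362 m/s.
Angle below horizontal = arctan(|v_y| / v_x) = arctan(85.362 / 20.971) = 76.20°.

76.20°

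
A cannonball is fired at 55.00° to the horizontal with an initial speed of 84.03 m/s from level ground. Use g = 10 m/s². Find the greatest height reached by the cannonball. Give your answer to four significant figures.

236.9 m

Vertical component of launch velocity: v_y = 84.03 sin 55.00° = 68.833 m/s.
At the highest point the vertical velocity is zero, so v_y² = 2 g h_max.
h_max = (68.833)² / (2 × 10) = 4738.0 / 20.00 = 236.9 m.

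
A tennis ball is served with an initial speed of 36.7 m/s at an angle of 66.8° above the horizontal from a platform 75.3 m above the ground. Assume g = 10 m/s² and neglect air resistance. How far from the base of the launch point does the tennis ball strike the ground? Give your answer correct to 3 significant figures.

Components: v_x = 36.7 cos 66.8° = 14.46 m/s, v_y = 36.7 sin 66.8° = 33.73 m/s.
Vertical: 0 = 75.3 + 33.73 t − ½(10) t² ⇒ 5.000 t² − 33.73 t − 75.3 = 0.
t = [33.73 + √(1138 + 1506)] / 10.00 = 8.515 s.
Horizontal: R = v_x · t = 14.46 × 8.515 = 123 m.

123 m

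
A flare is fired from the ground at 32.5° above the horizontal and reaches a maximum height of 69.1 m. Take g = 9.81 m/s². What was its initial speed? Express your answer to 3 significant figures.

68.5 m/s

At maximum height v_y = 0, so (v₀ sin θ)² = 2 g H.
v₀ sin 32.5° = √(2 × 9.81 × 69.1) = 36.82 m/s.
v₀ = 36.82 / sin 32.5° = 36.82 / 0.5373 = 68.5 m/s.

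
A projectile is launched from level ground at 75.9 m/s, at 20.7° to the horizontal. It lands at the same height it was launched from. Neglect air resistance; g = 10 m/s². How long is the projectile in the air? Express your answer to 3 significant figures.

Vertical component: v_y = 75.9 sin 20.7° = 26.83 m/s.
For a projectile landing at launch height, time of flight is t = 2 v_y / g = 2 × 26.83 / 10 = 5.37 s.

5.37 s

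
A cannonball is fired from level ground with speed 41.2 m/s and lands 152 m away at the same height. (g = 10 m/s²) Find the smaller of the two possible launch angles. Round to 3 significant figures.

31.8°

Level-ground range: R = v₀² sin(2θ)/g ⇒ sin 2θ = R g / v₀² = 152×10/41.2² = 0.8955.
2θ = arcsin(0.8955) = 63.57° or 180° − 63.57° = 116.43°.
So θ = 31.8° or θ = 58.2°.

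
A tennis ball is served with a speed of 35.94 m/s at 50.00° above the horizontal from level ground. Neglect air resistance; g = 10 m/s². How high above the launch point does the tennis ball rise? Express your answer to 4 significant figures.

37.90 m

Vertical component of launch velocity: v_y = 35.94 sin 50.00° = 27.532 m/s.
At the highest point the vertical velocity is zero, so v_y² = 2 g h_max.
h_max = (27.532)² / (2 × 10) = 758.01 / 20.00 = 37.90 m.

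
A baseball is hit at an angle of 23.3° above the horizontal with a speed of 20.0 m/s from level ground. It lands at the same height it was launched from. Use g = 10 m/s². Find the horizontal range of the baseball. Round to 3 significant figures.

29.1 m

Components: v_x = 20.0 cos 23.3° = 18.37 m/s, v_y = 20.0 sin 23.3° = 7.911 m/s.
Time of flight (same landing height): t = 2 v_y / g = 2 × 7.911 / 10 = 1.582 s.
Range: R = v_x · t = 18.37 × 1.582 = 29.1 m.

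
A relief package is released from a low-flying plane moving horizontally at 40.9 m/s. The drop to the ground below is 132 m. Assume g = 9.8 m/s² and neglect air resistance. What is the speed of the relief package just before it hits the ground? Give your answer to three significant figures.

65.3 m/s

Fall time: t = √(2 × 132 / 9.8) = 5.190 s.
At impact: v_x = 40.9 m/s (unchanged), v_y = g t = 9.8 × 5.190 = 50.86 m/s.
Speed = √(v_x² + v_y²) = √(1673 + 2587) = 65.3 m/s.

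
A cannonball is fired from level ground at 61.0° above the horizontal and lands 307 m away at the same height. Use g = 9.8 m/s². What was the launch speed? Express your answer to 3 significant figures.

On level ground, R = v₀² sin(2θ) / g, so v₀ = √(R g / sin 2θ).
sin(2 × 61.0°) = 0.8480.
v₀ = √(307 × 9.8 / 0.8480) = √3548 = 59.6 m/s.

59.6 m/s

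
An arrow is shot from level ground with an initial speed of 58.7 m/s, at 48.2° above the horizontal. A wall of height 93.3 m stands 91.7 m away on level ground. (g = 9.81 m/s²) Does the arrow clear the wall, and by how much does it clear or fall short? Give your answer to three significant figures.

v_x = 58.7 cos 48.2° = 39.13 m/s; v_y0 = 58.7 sin 48.2° = 43.76 m/s.
Time to reach the wall: t = 91.7 / 39.13 = 2.343 s.
Height at that point: y = 43.76×2.343 − 4.905×2.343² = 75.60 m.
That is 93.3 − 75.60 = 17.7 m below the top of the wall, so the arrow does not clear it.

No — it falls 17.7 m short of clearing the wall.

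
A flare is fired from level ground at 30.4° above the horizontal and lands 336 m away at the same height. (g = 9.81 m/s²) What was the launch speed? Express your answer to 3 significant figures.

On level ground, R = v₀² sin(2θ) / g, so v₀ = √(R g / sin 2θ).
sin(2 × 30.4°) = 0.8729.
v₀ = √(336 × 9.81 / 0.8729) = √3776 = 61.4 m/s.

61.4 m/s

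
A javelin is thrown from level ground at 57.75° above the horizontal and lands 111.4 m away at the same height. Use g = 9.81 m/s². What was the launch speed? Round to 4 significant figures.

34.80 m/s

On level ground, R = v₀² sin(2θ) / g, so v₀ = √(R g / sin 2θ).
sin(2 × 57.75°) = 0.9026.
v₀ = √(111.4 × 9.81 / 0.9026) = √1210.8 = 34.80 m/s.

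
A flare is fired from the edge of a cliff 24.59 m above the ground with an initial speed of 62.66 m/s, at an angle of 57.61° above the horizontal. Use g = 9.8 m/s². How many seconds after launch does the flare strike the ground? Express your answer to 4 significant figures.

Vertical component: v_y = 62.66 sin 57.61° = 52.911 m/s.
Taking up as positive with launch at y = 24.59 m, landing at y = 0: 0 = 24.59 + 52.911 t − ½(9.8) t².
Solving 4.900 t² − 52.911 t − 24.59 = 0 gives t = [52.911 + √(52.911² + 4·4.900·24.59)] / 9.800 = 11.24 s.

11.24 s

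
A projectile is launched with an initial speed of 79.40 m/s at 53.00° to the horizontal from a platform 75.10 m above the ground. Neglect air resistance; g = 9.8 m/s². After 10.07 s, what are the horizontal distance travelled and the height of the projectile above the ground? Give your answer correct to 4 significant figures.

v_x = 79.40 cos 53.00° = 47.784 m/s; v_y0 = 79.40 sin 53.00° = 63.412 m/s.
x = v_x t = 47.784 × 10.07 = 481.2 m.
y = 75.10 + v_y0 t − ½ g t² = 216.8 m.

x = 481.2 m, y = 216.8 m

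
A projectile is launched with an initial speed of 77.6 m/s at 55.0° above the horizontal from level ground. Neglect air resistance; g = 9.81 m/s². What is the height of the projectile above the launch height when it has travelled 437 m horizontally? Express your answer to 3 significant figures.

151 m

v_x = 77.6 cos 55.0° = 44.51 m/s, v_y0 = 77.6 sin 55.0° = 63.57 m/s.
Time to reach x = 437 m: t = x / v_x = 437 / 44.51 = 9.818 s.
y = v_y0 t − ½ g t² = 63.57×9.818 − 4.905×9.818² = 151 m.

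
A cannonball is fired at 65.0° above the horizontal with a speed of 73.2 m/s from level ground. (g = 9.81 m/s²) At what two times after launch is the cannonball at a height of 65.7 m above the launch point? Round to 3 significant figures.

1.08 s and 12.4 s

v_y0 = 73.2 sin 65.0° = 66.34 m/s.
Set y = v_y0 t − ½ g t² = 65.7: 4.905 t² − 66.34 t + 65.7 = 0.
t = [66.34 ± √(4401 − 1289)] / 9.81 = (66.34 ± 55.79) / 9.81, giving t = 1.08 s or t = 12.4 s.
So the cannonball is at 65.7 m at t = 1.08 s (rising) and t = 12.4 s (falling).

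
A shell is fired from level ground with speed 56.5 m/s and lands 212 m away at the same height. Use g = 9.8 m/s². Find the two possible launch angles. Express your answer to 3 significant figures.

20.3° and 69.7°

Level-ground range: R = v₀² sin(2θ)/g ⇒ sin 2θ = R g / v₀² = 212×9.8/56.5² = 0.6508.
2θ = arcsin(0.6508) = 40.60° or 180° − 40.60° = 139.40°.
So θ = 20.3° or θ = 69.7°.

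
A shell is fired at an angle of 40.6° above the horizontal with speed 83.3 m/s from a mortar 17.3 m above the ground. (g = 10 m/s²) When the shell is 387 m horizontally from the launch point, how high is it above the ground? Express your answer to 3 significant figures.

162 m

v_x = 83.3 cos 40.6° = 63.25 m/s, v_y0 = 83.3 sin 40.6° = 54.21 m/s.
Time to reach x = 387 m: t = x / v_x = 387 / 63.25 = 6.119 s.
y = 17.3 + v_y0 t − ½ g t² = 17.3 + 54.21×6.119 − 5.000×6.119² = 162 m.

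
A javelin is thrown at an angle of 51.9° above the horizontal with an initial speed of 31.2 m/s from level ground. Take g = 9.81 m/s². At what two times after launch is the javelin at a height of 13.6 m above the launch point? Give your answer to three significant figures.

v_y0 = 31.2 sin 51.9° = 24.55 m/s.
Set y = v_y0 t − ½ g t² = 13.6: 4.905 t² − 24.55 t + 13.6 = 0.
t = [24.55 ± √(602.7 − 266.8)] / 9.81 = (24.55 ± 18.33) / 9.81, giving t = 0.634 s or t = 4.37 s.
So the javelin is at 13.6 m at t = 0.634 s (rising) and t = 4.37 s (falling).

0.634 s and 4.37 s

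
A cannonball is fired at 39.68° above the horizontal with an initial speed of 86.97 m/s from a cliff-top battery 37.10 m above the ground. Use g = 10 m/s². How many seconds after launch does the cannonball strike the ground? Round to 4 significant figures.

Vertical component: v_y = 86.97 sin 39.68° = 55.530 m/s.
Taking up as positive with launch at y = 37.10 m, landing at y = 0: 0 = 37.10 + 55.530 t − ½(10) t².
Solving 5.000 t² − 55.530 t − 37.10 = 0 gives t = [55.530 + √(55.530² + 4·5.000·37.10)] / 10.00 = 11.74 s.

11.74 s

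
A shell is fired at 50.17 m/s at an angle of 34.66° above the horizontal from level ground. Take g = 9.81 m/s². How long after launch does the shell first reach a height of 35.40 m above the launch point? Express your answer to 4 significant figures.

v_y0 = 50.17 sin 34.66° = 28.532 m/s.
Set y = v_y0 t − ½ g t² = 35.40: 4.905 t² − 28.532 t + 35.40 = 0.
t = [28.532 ± √(814.08 − 694.55)] / 9.81 = (28.532 ± 10.933) / 9.81, giving t = 1.794 s or t = 4.023 s.
The shell is on the way up at the first time, so t = 1.794 s.

1.794 s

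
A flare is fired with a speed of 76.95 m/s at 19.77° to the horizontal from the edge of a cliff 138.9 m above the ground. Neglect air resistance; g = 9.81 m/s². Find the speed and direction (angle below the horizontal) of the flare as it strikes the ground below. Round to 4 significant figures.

v_x = 76.95 cos 19.77° = 72.414 m/s (constant).
|v_y| at impact = √((26.028)² + 2×9.81×138.9) = 58.332 m/s.
Speed = √(72.414² + 58.332²) = 92.99 m/s; angle = arctan(58.332/72.414) = 38.85° below horizontal.

92.99 m/s at 38.85° below the horizontal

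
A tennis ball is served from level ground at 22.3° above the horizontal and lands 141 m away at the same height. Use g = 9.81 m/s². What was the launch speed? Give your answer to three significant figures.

44.4 m/s

On level ground, R = v₀² sin(2θ) / g, so v₀ = √(R g / sin 2θ).
sin(2 × 22.3°) = 0.7022.
v₀ = √(141 × 9.81 / 0.7022) = √1970 = 44.4 m/s.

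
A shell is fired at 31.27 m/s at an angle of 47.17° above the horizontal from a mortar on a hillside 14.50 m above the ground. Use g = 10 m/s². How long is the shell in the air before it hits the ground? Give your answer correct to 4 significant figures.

5.150 s

Vertical component: v_y = 31.27 sin 47.17° = 22.933 m/s.
Taking up as positive with launch at y = 14.50 m, landing at y = 0: 0 = 14.50 + 22.933 t − ½(10) t².
Solving 5.000 t² − 22.933 t − 14.50 = 0 gives t = [22.933 + √(22.933² + 4·5.000·14.50)] / 10.00 = 5.150 s.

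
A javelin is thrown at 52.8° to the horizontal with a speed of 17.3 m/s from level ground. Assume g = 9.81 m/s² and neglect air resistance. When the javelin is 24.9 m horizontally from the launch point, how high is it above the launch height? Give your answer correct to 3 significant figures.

5.01 m

v_x = 17.3 cos 52.8° = 10.46 m/s, v_y0 = 17.3 sin 52.8° = 13.78 m/s.
Time to reach x = 24.9 m: t = x / v_x = 24.9 / 10.46 = 2.380 s.
y = v_y0 t − ½ g t² = 13.78×2.380 − 4.905×2.380² = 5.01 m.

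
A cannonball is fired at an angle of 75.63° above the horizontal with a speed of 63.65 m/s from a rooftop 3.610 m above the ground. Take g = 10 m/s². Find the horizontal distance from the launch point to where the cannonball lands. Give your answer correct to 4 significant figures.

195.7 m

Components: v_x = 63.65 cos 75.63° = 15.797 m/s, v_y = 63.65 sin 75.63° = 61.659 m/s.
Vertical: 0 = 3.610 + 61.659 t − ½(10) t² ⇒ 5.000 t² − 61.659 t − 3.610 = 0.
t = [61.659 + √(3801.8 + 72.200)] / 10.00 = 12.390 s.
Horizontal: R = v_x · t = 15.797 × 12.390 = 195.7 m.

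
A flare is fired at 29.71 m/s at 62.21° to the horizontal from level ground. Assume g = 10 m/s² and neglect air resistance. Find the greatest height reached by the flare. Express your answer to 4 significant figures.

Vertical component of launch velocity: v_y = 29.71 sin 62.21° = 26.283 m/s.
At the highest point the vertical velocity is zero, so v_y² = 2 g h_max.
h_max = (26.283)² / (2 × 10) = 690.80 / 20.00 = 34.54 m.

34.54 m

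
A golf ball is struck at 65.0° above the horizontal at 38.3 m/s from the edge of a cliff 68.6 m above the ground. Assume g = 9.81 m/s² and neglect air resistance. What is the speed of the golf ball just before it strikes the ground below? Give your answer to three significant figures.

53.0 m/s

v_x = 38.3 cos 65.0° = 16.19 m/s is unchanged throughout.
For the vertical component, v_y² = v_y0² + 2 g h = (34.71)² + 2×9.81×68.6 = 2551, so |v_y| = 50.51 m/s.
Impact speed = √(v_x² + v_y²) = √(262.1 + 2551) = 53.0 m/s.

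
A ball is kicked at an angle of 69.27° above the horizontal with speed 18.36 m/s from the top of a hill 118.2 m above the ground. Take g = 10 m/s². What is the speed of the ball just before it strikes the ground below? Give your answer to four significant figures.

51.97 m/s

v_x = 18.36 cos 69.27° = 6.4988 m/s is unchanged throughout.
For the vertical component, v_y² = v_y0² + 2 g h = (17.171)² + 2×10×118.2 = 2658.8, so |v_y| = 51.564 m/s.
Impact speed = √(v_x² + v_y²) = √(42.234 + 2658.8) = 51.97 m/s.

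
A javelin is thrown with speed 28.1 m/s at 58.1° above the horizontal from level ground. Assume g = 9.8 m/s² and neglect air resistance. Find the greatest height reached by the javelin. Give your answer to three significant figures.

Vertical component of launch velocity: v_y = 28.1 sin 58.1° = 23.86 m/s.
At the highest point the vertical velocity is zero, so v_y² = 2 g h_max.
h_max = (23.86)² / (2 × 9.8) = 569.3 / 19.60 = 29.0 m.

29.0 m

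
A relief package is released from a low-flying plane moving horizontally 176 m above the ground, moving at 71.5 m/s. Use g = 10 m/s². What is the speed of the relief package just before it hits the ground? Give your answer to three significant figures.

Fall time: t = √(2 × 176 / 10) = 5.933 s.
At impact: v_x = 71.5 m/s (unchanged), v_y = g t = 10 × 5.933 = 59.33 m/s.
Speed = √(v_x² + v_y²) = √(5112 + 3520) = 92.9 m/s.

92.9 m/s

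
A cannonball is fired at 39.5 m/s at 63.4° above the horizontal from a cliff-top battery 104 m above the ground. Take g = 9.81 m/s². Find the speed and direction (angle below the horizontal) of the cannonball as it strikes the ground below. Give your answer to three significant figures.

60.0 m/s at 72.9° below the horizontal

v_x = 39.5 cos 63.4° = 17.69 m/s (constant).
|v_y| at impact = √((35.32)² + 2×9.81×104) = 57.34 m/s.
Speed = √(17.69² + 57.34²) = 60.0 m/s; angle = arctan(57.34/17.69) = 72.9° below horizontal.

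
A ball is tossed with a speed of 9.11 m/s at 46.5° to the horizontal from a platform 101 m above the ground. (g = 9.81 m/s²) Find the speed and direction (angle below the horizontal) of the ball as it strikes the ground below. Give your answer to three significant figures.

45.4 m/s at 82.1° below the horizontal

v_x = 9.11 cos 46.5° = 6.271 m/s (constant).
|v_y| at impact = √((6.608)² + 2×9.81×101) = 45.00 m/s.
Speed = √(6.271² + 45.00²) = 45.4 m/s; angle = arctan(45.00/6.271) = 82.1° below horizontal.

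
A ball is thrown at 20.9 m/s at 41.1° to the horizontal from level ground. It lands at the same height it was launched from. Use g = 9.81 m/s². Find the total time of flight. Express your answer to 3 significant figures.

Vertical component: v_y = 20.9 sin 41.1° = 13.74 m/s.
For a projectile landing at launch height, time of flight is t = 2 v_y / g = 2 × 13.74 / 9.81 = 2.80 s.

2.80 s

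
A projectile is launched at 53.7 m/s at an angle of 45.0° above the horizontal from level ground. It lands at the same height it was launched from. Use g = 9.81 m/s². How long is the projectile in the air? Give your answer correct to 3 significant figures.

Vertical component: v_y = 53.7 sin 45.0° = 37.97 m/s.
For a projectile landing at launch height, time of flight is t = 2 v_y / g = 2 × 37.97 / 9.81 = 7.74 s.

7.74 s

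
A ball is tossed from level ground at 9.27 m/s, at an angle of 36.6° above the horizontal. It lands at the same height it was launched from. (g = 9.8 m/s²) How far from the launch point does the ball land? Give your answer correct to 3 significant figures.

Components: v_x = 9.27 cos 36.6° = 7.442 m/s, v_y = 9.27 sin 36.6° = 5.527 m/s.
Time of flight (same landing height): t = 2 v_y / g = 2 × 5.527 / 9.8 = 1.128 s.
Range: R = v_x · t = 7.442 × 1.128 = 8.39 m.

8.39 m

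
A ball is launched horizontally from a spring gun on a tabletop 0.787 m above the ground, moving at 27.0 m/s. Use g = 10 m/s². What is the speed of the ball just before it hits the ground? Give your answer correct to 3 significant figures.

Fall time: t = √(2 × 0.787 / 10) = 0.3967 s.
At impact: v_x = 27.0 m/s (unchanged), v_y = g t = 10 × 0.3967 = 3.967 m/s.
Speed = √(v_x² + v_y²) = √(729.0 + 15.74) = 27.3 m/s.

27.3 m/s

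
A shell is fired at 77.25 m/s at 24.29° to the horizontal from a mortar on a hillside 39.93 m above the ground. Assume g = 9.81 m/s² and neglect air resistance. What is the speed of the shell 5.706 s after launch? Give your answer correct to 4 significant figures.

74.45 m/s

v_x = 77.25 cos 24.29° = 70.411 m/s (constant).
v_y(t) = 77.25 sin 24.29° − g t = 31.777 − 9.81 × 5.706 = -24.199 m/s.
Speed = √(v_x² + v_y²) = √(4957.7 + 585.59) = 74.45 m/s.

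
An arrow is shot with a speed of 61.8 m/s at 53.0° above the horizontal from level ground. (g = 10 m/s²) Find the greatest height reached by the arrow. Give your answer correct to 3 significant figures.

122 m

Vertical component of launch velocity: v_y = 61.8 sin 53.0° = 49.36 m/s.
At the highest point the vertical velocity is zero, so v_y² = 2 g h_max.
h_max = (49.36)² / (2 × 10) = 2436 / 20.00 = 122 m.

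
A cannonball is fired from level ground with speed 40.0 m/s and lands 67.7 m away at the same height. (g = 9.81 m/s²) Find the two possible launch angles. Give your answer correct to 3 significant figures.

Level-ground range: R = v₀² sin(2θ)/g ⇒ sin 2θ = R g / v₀² = 67.7×9.81/40.0² = 0.4151.
2θ = arcsin(0.4151) = 24.53° or 180° − 24.53° = 155.47°.
So θ = 12.3° or θ = 77.7°.

12.3° and 77.7°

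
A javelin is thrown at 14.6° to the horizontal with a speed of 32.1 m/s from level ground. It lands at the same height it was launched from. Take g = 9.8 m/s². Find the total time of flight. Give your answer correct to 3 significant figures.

1.65 s

Vertical component: v_y = 32.1 sin 14.6° = 8.091 m/s.
For a projectile landing at launch height, time of flight is t = 2 v_y / g = 2 × 8.091 / 9.8 = 1.65 s.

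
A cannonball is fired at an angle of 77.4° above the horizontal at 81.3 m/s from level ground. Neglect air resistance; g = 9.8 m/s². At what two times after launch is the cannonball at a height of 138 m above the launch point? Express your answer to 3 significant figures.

v_y0 = 81.3 sin 77.4° = 79.34 m/s.
Set y = v_y0 t − ½ g t² = 138: 4.900 t² − 79.34 t + 138 = 0.
t = [79.34 ± √(6295 − 2705)] / 9.8 = (79.34 ± 59.92) / 9.8, giving t = 1.98 s or t = 14.2 s.
So the cannonball is at 138 m at t = 1.98 s (rising) and t = 14.2 s (falling).

1.98 s and 14.2 s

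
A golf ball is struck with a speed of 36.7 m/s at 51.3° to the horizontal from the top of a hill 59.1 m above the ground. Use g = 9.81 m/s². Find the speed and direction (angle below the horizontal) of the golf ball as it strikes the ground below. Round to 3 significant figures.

50.1 m/s at 62.7° below the horizontal

v_x = 36.7 cos 51.3° = 22.95 m/s (constant).
|v_y| at impact = √((28.64)² + 2×9.81×59.1) = 44.49 m/s.
Speed = √(22.95² + 44.49²) = 50.1 m/s; angle = arctan(44.49/22.95) = 62.7° below horizontal.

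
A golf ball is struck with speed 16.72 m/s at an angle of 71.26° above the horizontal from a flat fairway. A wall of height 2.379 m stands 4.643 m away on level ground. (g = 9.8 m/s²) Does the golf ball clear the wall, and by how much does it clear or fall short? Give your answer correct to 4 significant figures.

Yes — it clears the wall by 7.646 m.

v_x = 16.72 cos 71.26° = 5.3717 m/s; v_y0 = 16.72 sin 71.26° = 15.834 m/s.
Time to reach the wall: t = 4.643 / 5.3717 = 0.86434 s.
Height at that point: y = 15.834×0.86434 − 4.900×0.86434² = 10.025 m.
That is 10.025 − 2.379 = 7.646 m above the top of the wall, so the golf ball clears it.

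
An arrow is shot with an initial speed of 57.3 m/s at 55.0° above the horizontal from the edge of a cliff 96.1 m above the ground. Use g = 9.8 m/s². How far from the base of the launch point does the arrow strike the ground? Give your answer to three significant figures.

372 m

Components: v_x = 57.3 cos 55.0° = 32.87 m/s, v_y = 57.3 sin 55.0° = 46.94 m/s.
Vertical: 0 = 96.1 + 46.94 t − ½(9.8) t² ⇒ 4.900 t² − 46.94 t − 96.1 = 0.
t = [46.94 + √(2203 + 1884)] / 9.800 = 11.31 s.
Horizontal: R = v_x · t = 32.87 × 11.31 = 372 m.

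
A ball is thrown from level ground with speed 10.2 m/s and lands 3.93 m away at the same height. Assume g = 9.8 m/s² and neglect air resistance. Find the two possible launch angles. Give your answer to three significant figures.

Level-ground range: R = v₀² sin(2θ)/g ⇒ sin 2θ = R g / v₀² = 3.93×9.8/10.2² = 0.3702.
2θ = arcsin(0.3702) = 21.73° or 180° − 21.73° = 158.27°.
So θ = 10.9° or θ = 79.1°.

10.9° and 79.1°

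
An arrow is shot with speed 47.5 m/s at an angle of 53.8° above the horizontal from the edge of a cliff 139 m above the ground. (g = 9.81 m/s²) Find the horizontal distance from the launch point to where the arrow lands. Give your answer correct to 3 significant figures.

Components: v_x = 47.5 cos 53.8° = 28.05 m/s, v_y = 47.5 sin 53.8° = 38.33 m/s.
Vertical: 0 = 139 + 38.33 t − ½(9.81) t² ⇒ 4.905 t² − 38.33 t − 139 = 0.
t = [38.33 + √(1469 + 2727)] / 9.810 = 10.51 s.
Horizontal: R = v_x · t = 28.05 × 10.51 = 295 m.

295 m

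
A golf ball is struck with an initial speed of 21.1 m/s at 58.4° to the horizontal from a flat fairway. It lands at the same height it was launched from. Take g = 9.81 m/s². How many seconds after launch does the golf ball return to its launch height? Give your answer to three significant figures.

Vertical component: v_y = 21.1 sin 58.4° = 17.97 m/s.
For a projectile landing at launch height, time of flight is t = 2 v_y / g = 2 × 17.97 / 9.81 = 3.66 s.

3.66 s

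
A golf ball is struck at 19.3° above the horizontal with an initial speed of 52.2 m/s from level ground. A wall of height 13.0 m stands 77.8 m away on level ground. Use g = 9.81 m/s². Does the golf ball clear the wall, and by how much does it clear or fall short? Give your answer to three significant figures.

v_x = 52.2 cos 19.3° = 49.27 m/s; v_y0 = 52.2 sin 19.3° = 17.25 m/s.
Time to reach the wall: t = 77.8 / 49.27 = 1.579 s.
Height at that point: y = 17.25×1.579 − 4.905×1.579² = 15.01 m.
That is 15.01 − 13.0 = 2.01 m above the top of the wall, so the golf ball clears it.

Yes — it clears the wall by 2.01 m.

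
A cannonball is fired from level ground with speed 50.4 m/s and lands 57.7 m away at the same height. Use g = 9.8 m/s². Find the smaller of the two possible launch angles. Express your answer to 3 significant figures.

Level-ground range: R = v₀² sin(2θ)/g ⇒ sin 2θ = R g / v₀² = 57.7×9.8/50.4² = 0.2226.
2θ = arcsin(0.2226) = 12.86° or 180° − 12.86° = 167.14°.
So θ = 6.43° or θ = 83.6°.

6.43°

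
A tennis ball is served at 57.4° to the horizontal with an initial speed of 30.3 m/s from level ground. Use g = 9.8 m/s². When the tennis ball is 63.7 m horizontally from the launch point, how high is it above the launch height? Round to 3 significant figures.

25.0 m

v_x = 30.3 cos 57.4° = 16.32 m/s, v_y0 = 30.3 sin 57.4° = 25.53 m/s.
Time to reach x = 63.7 m: t = x / v_x = 63.7 / 16.32 = 3.903 s.
y = v_y0 t − ½ g t² = 25.53×3.903 − 4.900×3.903² = 25.0 m.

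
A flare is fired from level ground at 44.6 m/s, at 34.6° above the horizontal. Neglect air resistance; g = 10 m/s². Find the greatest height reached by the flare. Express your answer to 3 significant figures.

32.1 m

Vertical component of launch velocity: v_y = 44.6 sin 34.6° = 25.33 m/s.
At the highest point the vertical velocity is zero, so v_y² = 2 g h_max.
h_max = (25.33)² / (2 × 10) = 641.6 / 20.00 = 32.1 m.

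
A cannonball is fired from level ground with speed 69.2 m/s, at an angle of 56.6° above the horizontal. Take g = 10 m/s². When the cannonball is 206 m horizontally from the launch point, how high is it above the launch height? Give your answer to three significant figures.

166 m

v_x = 69.2 cos 56.6° = 38.09 m/s, v_y0 = 69.2 sin 56.6° = 57.77 m/s.
Time to reach x = 206 m: t = x / v_x = 206 / 38.09 = 5.408 s.
y = v_y0 t − ½ g t² = 57.77×5.408 − 5.000×5.408² = 166 m.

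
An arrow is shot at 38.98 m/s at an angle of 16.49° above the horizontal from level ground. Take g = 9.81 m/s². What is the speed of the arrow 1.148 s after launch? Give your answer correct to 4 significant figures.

v_x = 38.98 cos 16.49° = 37.377 m/s (constant).
v_y(t) = 38.98 sin 16.49° − g t = 11.064 − 9.81 × 1.148 = -0.19788 m/s.
Speed = √(v_x² + v_y²) = √(1397.0 + 0.039156) = 37.38 m/s.

37.38 m/s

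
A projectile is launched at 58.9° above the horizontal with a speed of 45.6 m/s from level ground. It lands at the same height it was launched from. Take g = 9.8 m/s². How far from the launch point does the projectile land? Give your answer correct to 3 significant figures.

For level ground, R = v₀² sin(2θ) / g.
sin(2 × 58.9°) = sin 117.8° = 0.8846.
R = (45.6)² × 0.8846 / 9.8 = 188 m.

188 m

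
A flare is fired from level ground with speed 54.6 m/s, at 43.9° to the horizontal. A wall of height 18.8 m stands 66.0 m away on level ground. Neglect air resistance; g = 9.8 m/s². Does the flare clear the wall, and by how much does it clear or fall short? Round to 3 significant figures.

Yes — it clears the wall by 30.9 m.

v_x = 54.6 cos 43.9° = 39.34 m/s; v_y0 = 54.6 sin 43.9° = 37.86 m/s.
Time to reach the wall: t = 66.0 / 39.34 = 1.678 s.
Height at that point: y = 37.86×1.678 − 4.900×1.678² = 49.73 m.
That is 49.73 − 18.8 = 30.9 m above the top of the wall, so the flare clears it.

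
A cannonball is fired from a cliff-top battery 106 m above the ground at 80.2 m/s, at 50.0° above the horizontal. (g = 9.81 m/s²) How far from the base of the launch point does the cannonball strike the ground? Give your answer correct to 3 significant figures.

Components: v_x = 80.2 cos 50.0° = 51.55 m/s, v_y = 80.2 sin 50.0° = 61.44 m/s.
Vertical: 0 = 106 + 61.44 t − ½(9.81) t² ⇒ 4.905 t² − 61.44 t − 106 = 0.
t = [61.44 + √(3775 + 2080)] / 9.810 = 14.06 s.
Horizontal: R = v_x · t = 51.55 × 14.06 = 725 m.

725 m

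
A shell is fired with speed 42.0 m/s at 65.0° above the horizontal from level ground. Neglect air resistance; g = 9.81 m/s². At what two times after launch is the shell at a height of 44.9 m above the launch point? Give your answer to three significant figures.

1.45 s and 6.31 s

v_y0 = 42.0 sin 65.0° = 38.06 m/s.
Set y = v_y0 t − ½ g t² = 44.9: 4.905 t² − 38.06 t + 44.9 = 0.
t = [38.06 ± √(1449 − 880.9)] / 9.81 = (38.06 ± 23.83) / 9.81, giving t = 1.45 s or t = 6.31 s.
So the shell is at 44.9 m at t = 1.45 s (rising) and t = 6.31 s (falling).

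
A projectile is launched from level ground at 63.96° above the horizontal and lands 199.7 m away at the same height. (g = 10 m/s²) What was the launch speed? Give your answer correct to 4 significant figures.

50.31 m/s

On level ground, R = v₀² sin(2θ) / g, so v₀ = √(R g / sin 2θ).
sin(2 × 63.96°) = 0.7889.
v₀ = √(199.7 × 10 / 0.7889) = √2531.4 = 50.31 m/s.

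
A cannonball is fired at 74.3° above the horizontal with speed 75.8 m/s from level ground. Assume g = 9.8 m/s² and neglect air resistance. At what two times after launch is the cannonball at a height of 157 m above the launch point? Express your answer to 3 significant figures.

v_y0 = 75.8 sin 74.3° = 72.97 m/s.
Set y = v_y0 t − ½ g t² = 157: 4.900 t² − 72.97 t + 157 = 0.
t = [72.97 ± √(5325 − 3077)] / 9.8 = (72.97 ± 47.41) / 9.8, giving t = 2.61 s or t = 12.3 s.
So the cannonball is at 157 m at t = 2.61 s (rising) and t = 12.3 s (falling).

2.61 s and 12.3 s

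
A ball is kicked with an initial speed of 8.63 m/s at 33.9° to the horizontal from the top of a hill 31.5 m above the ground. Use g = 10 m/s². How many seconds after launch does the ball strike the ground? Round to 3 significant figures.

3.04 s

Vertical component: v_y = 8.63 sin 33.9° = 4.813 m/s.
Taking up as positive with launch at y = 31.5 m, landing at y = 0: 0 = 31.5 + 4.813 t − ½(10) t².
Solving 5.000 t² − 4.813 t − 31.5 = 0 gives t = [4.813 + √(4.813² + 4·5.000·31.5)] / 10.00 = 3.04 s.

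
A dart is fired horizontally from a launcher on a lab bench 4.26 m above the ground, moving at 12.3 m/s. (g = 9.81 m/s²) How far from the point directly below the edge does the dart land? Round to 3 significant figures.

Initial vertical velocity is zero, so the fall time comes from h = ½ g t²: t = √(2 × 4.26 / 9.81) = 0.9319 s.
Horizontal motion is uniform at 12.3 m/s, so x = 12.3 × 0.9319 = 11.5 m.

11.5 m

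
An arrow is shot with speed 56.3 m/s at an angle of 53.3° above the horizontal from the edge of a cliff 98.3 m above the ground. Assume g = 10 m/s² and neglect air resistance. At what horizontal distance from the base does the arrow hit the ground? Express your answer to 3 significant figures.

365 m

Components: v_x = 56.3 cos 53.3° = 33.65 m/s, v_y = 56.3 sin 53.3° = 45.14 m/s.
Vertical: 0 = 98.3 + 45.14 t − ½(10) t² ⇒ 5.000 t² − 45.14 t − 98.3 = 0.
t = [45.14 + √(2038 + 1966)] / 10.00 = 10.84 s.
Horizontal: R = v_x · t = 33.65 × 10.84 = 365 m.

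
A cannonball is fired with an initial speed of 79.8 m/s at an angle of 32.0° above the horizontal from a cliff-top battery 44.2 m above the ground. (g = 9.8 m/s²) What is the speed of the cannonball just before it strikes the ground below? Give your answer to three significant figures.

85.1 m/s

v_x = 79.8 cos 32.0° = 67.67 m/s is unchanged throughout.
For the vertical component, v_y² = v_y0² + 2 g h = (42.29)² + 2×9.8×44.2 = 2655, so |v_y| = 51.53 m/s.
Impact speed = √(v_x² + v_y²) = √(4579 + 2655) = 85.1 m/s.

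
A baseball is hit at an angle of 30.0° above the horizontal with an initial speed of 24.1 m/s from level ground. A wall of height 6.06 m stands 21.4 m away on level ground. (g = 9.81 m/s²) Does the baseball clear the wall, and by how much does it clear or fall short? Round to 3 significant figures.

v_x = 24.1 cos 30.0° = 20.87 m/s; v_y0 = 24.1 sin 30.0° = 12.05 m/s.
Time to reach the wall: t = 21.4 / 20.87 = 1.025 s.
Height at that point: y = 12.05×1.025 − 4.905×1.025² = 7.198 m.
That is 7.198 − 6.06 = 1.14 m above the top of the wall, so the baseball clears it.

Yes — it clears the wall by 1.14 m.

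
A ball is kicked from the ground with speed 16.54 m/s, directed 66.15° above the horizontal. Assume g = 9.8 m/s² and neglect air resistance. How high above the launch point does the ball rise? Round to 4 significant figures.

Vertical component of launch velocity: v_y = 16.54 sin 66.15° = 15.128 m/s.
At the highest point the vertical velocity is zero, so v_y² = 2 g h_max.
h_max = (15.128)² / (2 × 9.8) = 228.86 / 19.60 = 11.68 m.

11.68 m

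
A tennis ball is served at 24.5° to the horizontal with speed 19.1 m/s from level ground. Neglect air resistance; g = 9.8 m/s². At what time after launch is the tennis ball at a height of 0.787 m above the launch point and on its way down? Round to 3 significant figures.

1.51 s

v_y0 = 19.1 sin 24.5° = 7.921 m/s.
Set y = v_y0 t − ½ g t² = 0.787: 4.900 t² − 7.921 t + 0.787 = 0.
t = [7.921 ± √(62.74 − 15.43)] / 9.8 = (7.921 ± 6.878) / 9.8, giving t = 0.106 s or t = 1.51 s.
On the way down corresponds to the larger root: t = 1.51 s.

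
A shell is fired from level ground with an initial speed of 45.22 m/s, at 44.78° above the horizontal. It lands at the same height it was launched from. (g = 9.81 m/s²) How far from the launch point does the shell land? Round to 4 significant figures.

208.4 m

Components: v_x = 45.22 cos 44.78° = 32.098 m/s, v_y = 45.22 sin 44.78° = 31.852 m/s.
Time of flight (same landing height): t = 2 v_y / g = 2 × 31.852 / 9.81 = 6.4938 s.
Range: R = v_x · t = 32.098 × 6.4938 = 208.4 m.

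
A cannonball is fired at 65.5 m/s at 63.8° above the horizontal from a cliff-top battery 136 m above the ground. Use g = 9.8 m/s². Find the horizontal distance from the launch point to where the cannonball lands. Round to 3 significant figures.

Components: v_x = 65.5 cos 63.8° = 28.92 m/s, v_y = 65.5 sin 63.8° = 58.77 m/s.
Vertical: 0 = 136 + 58.77 t − ½(9.8) t² ⇒ 4.900 t² − 58.77 t − 136 = 0.
t = [58.77 + √(3454 + 2666)] / 9.800 = 13.98 s.
Horizontal: R = v_x · t = 28.92 × 13.98 = 404 m.

404 m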